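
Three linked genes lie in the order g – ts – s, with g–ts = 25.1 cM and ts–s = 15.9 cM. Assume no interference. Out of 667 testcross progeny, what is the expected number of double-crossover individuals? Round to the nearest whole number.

27

Map distances give recombination frequencies of 0.251 and 0.159 for the two intervals.
With no interference, expected double-crossover frequency = 0.251 × 0.159 = 0.03991.
Expected number = 0.03991 × 667 = 26.62 ≈ 27.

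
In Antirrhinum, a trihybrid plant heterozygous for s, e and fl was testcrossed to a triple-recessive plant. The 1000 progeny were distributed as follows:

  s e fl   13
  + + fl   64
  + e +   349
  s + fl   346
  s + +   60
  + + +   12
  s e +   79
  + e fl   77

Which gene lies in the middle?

e

The two most frequent reciprocal classes, s + fl and + e +, are the parental types, so the F1 was s + fl / + e +.
The two rarest classes, s e fl and + + +, are the double crossovers. Comparing them with the parentals, only the e allele has switched, so e is the middle locus and the order is s – e – fl.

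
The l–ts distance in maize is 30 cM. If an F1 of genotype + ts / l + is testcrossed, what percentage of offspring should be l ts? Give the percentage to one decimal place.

A map distance of 30 cM corresponds to a recombination frequency of 0.300.
The F1 is + ts / l +, so l ts is a recombinant gamete class with expected frequency r/2 = 0.300/2 = 0.1500.
That is 0.1500 = 15.0% of the progeny.

15.0%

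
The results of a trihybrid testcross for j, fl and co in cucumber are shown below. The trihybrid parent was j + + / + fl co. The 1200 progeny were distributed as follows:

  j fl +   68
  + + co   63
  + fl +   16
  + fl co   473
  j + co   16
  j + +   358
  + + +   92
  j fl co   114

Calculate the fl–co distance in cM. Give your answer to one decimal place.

The two rarest classes, j + co and + fl +, are the double crossovers. Comparing them with the parentals, only the co allele has switched, so co is the middle locus and the order is fl – co – j.
Crossovers in the fl–co interval produce the single-crossover classes j fl + and + + co (68 + 63 = 131) plus the double crossovers (32).
RF(fl–co) = (131 + 32) / 1200 = 163/1200 = 0.1358 → 13.6 cM.

13.6 cM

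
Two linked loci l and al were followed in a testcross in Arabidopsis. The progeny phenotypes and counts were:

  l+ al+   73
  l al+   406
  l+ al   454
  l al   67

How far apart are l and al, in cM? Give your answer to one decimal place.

The two most frequent classes, l+ al (454) and l al+ (406), are the parental types, so the F1 was l+ al / l al+.
The recombinant classes are l+ al+ and l al: 73 + 67 = 140.
Recombination frequency = 140/1000 = 0.1400 ≈ 14.0%, i.e. 14.0 cM.

14.0 cM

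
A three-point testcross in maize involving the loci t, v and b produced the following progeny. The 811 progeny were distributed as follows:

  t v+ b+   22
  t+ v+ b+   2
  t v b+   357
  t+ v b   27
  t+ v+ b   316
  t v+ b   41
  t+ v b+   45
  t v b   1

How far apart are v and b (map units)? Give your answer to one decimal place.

The two most frequent reciprocal classes, t v b+ and t+ v+ b, are the parental types, so the F1 was t v b+ / t+ v+ b.
The two rarest classes, t v b and t+ v+ b+, are the double crossovers. Comparing them with the parentals, only the b allele has switched, so b is the middle locus and the order is v – b – t.
Crossovers in the v–b interval produce the single-crossover classes t v+ b+ and t+ v b (22 + 27 = 49) plus the double crossovers (3).
RF(v–b) = (49 + 3) / 811 = 52/811 = 0.0641 → 6.4 map units.

6.4 map units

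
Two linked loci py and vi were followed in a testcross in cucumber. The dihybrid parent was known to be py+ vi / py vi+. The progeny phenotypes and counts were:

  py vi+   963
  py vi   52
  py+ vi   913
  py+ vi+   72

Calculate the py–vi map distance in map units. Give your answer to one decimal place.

6.2 map units

The recombinant classes are py+ vi+ and py vi: 72 + 52 = 124.
Recombination frequency = 124/2000 = 0.0620 ≈ 6.2%, i.e. 6.2 map units.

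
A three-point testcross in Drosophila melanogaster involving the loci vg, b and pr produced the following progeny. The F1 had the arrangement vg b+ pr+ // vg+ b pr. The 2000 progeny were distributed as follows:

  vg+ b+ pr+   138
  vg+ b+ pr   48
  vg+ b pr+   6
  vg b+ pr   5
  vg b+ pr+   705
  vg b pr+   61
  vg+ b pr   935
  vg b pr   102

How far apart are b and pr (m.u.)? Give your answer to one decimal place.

6.0 m.u.

The two rarest classes, vg b+ pr and vg+ b pr+, are the double crossovers. Comparing them with the parentals, only the pr allele has switched, so pr is the middle locus and the order is vg – pr – b.
Crossovers in the pr–b interval produce the single-crossover classes vg b pr+ and vg+ b+ pr (61 + 48 = 109) plus the double crossovers (11).
RF(pr–b) = (109 + 11) / 2000 = 120/2000 = 0.0600 → 6.0 m.u.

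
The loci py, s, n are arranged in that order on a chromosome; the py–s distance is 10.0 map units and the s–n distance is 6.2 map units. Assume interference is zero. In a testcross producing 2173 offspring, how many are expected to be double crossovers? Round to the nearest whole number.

Map distances give recombination frequencies of 0.100 and 0.062 for the two intervals.
With no interference, expected double-crossover frequency = 0.100 × 0.062 = 0.00620.
Expected number = 0.00620 × 2173 = 13.47 ≈ 13.

13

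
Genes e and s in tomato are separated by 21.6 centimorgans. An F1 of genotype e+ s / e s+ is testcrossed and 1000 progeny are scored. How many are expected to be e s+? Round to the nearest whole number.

392

A map distance of 21.6 centimorgans corresponds to a recombination frequency of 0.216.
The F1 is e+ s / e s+, so e s+ is a parental gamete class with expected frequency (1 − r)/2 = 0.784/2 = 0.3920.
Expected number = 0.3920 × 1000 = 392.00 ≈ 392.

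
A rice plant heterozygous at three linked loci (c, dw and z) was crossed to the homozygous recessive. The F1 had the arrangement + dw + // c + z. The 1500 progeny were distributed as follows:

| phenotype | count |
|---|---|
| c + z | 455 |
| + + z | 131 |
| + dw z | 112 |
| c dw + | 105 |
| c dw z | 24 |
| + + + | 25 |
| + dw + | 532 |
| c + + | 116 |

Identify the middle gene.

The two rarest classes, + + + and c dw z, are the double crossovers. Comparing them with the parentals, only the dw allele has switched, so dw is the middle locus and the order is z – dw – c.

dw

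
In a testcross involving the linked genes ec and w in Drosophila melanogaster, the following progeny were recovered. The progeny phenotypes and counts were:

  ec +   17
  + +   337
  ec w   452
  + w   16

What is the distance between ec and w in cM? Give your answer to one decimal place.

4.0 cM

The two most frequent classes, + + (337) and ec w (452), are the parental types, so the F1 was + + / ec w.
The recombinant classes are + w and ec +: 16 + 17 = 33.
Recombination frequency = 33/822 = 0.0401 ≈ 4.0%, i.e. 4.0 cM.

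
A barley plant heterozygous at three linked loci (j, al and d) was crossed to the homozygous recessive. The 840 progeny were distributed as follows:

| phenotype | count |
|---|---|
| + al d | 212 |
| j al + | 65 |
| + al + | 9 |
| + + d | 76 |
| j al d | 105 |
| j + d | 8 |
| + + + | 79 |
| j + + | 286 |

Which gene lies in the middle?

The two most frequent reciprocal classes, + al d and j + +, are the parental types, so the F1 was + al d / j + +.
The two rarest classes, + al + and j + d, are the double crossovers. Comparing them with the parentals, only the d allele has switched, so d is the middle locus and the order is al – d – j.

d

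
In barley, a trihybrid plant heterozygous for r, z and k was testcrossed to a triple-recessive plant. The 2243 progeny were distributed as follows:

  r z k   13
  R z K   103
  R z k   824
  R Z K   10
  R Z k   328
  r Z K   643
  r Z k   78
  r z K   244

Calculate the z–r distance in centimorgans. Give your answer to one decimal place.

26.5 centimorgans

The two most frequent reciprocal classes, R z k and r Z K, are the parental types, so the F1 was R z k / r Z K.
The two rarest classes, r z k and R Z K, are the double crossovers. Comparing them with the parentals, only the r allele has switched, so r is the middle locus and the order is k – r – z.
Crossovers in the r–z interval produce the single-crossover classes R Z k and r z K (328 + 244 = 572) plus the double crossovers (23).
RF(r–z) = (572 + 23) / 2243 = 595/2243 = 0.2653 → 26.5 centimorgans.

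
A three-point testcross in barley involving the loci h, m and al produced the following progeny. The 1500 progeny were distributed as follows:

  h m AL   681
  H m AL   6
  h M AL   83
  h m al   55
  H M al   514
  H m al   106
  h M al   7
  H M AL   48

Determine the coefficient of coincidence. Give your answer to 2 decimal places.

0.83

The two most frequent reciprocal classes, H M al and h m AL, are the parental types, so the F1 was H M al / h m AL.
The two rarest classes, h M al and H m AL, are the double crossovers. Comparing them with the parentals, only the h allele has switched, so h is the middle locus and the order is al – h – m.
al–h: (103 + 13)/1500 = 0.0773; h–m: (189 + 13)/1500 = 0.1347.
Expected DCO frequency = 0.0773 × 0.1347 ≈ 0.01041; observed = 13/1500 ≈ 0.00867.
Coefficient of coincidence = 0.00867/0.01041 ≈ 0.83.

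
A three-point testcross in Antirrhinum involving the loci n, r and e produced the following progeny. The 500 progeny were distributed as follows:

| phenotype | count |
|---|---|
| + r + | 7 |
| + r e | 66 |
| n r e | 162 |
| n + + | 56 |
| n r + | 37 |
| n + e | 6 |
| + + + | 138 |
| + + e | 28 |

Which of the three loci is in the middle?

r

The two most frequent reciprocal classes, n r e and + + +, are the parental types, so the F1 was n r e / + + +.
The two rarest classes, n + e and + r +, are the double crossovers. Comparing them with the parentals, only the r allele has switched, so r is the middle locus and the order is e – r – n.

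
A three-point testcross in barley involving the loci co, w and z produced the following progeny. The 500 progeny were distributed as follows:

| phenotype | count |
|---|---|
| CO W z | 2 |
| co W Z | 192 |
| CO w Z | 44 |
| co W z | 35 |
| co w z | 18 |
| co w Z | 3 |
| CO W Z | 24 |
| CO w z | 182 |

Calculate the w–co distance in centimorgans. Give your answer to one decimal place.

The two most frequent reciprocal classes, co W Z and CO w z, are the parental types, so the F1 was co W Z / CO w z.
The two rarest classes, co w Z and CO W z, are the double crossovers. Comparing them with the parentals, only the w allele has switched, so w is the middle locus and the order is z – w – co.
Crossovers in the w–co interval produce the single-crossover classes CO W Z and co w z (24 + 18 = 42) plus the double crossovers (5).
RF(w–co) = (42 + 5) / 500 = 47/500 = 0.0940 → 9.4 centimorgans.

9.4 centimorgans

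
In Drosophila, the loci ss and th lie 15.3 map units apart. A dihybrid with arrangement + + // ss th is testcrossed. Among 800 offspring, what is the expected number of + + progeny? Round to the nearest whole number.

339

A map distance of 15.3 map units corresponds to a recombination frequency of 0.153.
The F1 is + + / ss th, so + + is a parental gamete class with expected frequency (1 − r)/2 = 0.847/2 = 0.4235.
Expected number = 0.4235 × 800 = 338.80 ≈ 339.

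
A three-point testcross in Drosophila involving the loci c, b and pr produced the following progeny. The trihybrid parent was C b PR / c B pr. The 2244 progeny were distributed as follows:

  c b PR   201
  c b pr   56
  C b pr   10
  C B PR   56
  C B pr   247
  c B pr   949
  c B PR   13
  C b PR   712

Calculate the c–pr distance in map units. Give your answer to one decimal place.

21.0 map units

The two rarest classes, C b pr and c B PR, are the double crossovers. Comparing them with the parentals, only the pr allele has switched, so pr is the middle locus and the order is c – pr – b.
Crossovers in the c–pr interval produce the single-crossover classes c b PR and C B pr (201 + 247 = 448) plus the double crossovers (23).
RF(c–pr) = (448 + 23) / 2244 = 471/2244 = 0.2099 → 21.0 map units.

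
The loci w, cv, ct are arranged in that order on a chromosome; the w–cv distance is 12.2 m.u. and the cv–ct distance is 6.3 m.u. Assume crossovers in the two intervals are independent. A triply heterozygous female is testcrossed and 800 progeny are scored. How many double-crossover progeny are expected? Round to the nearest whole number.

6

Map distances give recombination frequencies of 0.122 and 0.063 for the two intervals.
With no interference, expected double-crossover frequency = 0.122 × 0.063 = 0.00769.
Expected number = 0.00769 × 800 = 6.15 ≈ 6.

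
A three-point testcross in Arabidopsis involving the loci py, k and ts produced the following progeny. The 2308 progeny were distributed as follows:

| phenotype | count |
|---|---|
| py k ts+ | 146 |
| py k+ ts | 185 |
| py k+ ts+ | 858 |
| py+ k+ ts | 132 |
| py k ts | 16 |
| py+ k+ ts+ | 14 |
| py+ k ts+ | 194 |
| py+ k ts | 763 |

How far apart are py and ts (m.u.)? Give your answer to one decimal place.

17.7 m.u.

The two most frequent reciprocal classes, py+ k ts and py k+ ts+, are the parental types, so the F1 was py+ k ts / py k+ ts+.
The two rarest classes, py k ts and py+ k+ ts+, are the double crossovers. Comparing them with the parentals, only the py allele has switched, so py is the middle locus and the order is k – py – ts.
Crossovers in the py–ts interval produce the single-crossover classes py+ k ts+ and py k+ ts (194 + 185 = 379) plus the double crossovers (30).
RF(py–ts) = (379 + 30) / 2308 = 409/2308 = 0.1772 → 17.7 m.u.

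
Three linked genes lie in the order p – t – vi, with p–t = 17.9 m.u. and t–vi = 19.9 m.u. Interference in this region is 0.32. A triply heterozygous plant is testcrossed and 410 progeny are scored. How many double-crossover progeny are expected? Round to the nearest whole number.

Map distances give recombination frequencies of 0.179 and 0.199 for the two intervals.
With interference 0.32 (so coincidence = 0.68), expected double-crossover frequency = 0.179 × 0.199 × 0.68 = 0.02422.
Expected number = 0.02422 × 410 = 9.93 ≈ 10.

10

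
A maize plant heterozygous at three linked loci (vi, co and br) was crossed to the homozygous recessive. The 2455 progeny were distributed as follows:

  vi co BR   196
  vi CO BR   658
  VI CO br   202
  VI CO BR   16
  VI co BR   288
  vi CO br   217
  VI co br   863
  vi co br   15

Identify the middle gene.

vi

The two most frequent reciprocal classes, vi CO BR and VI co br, are the parental types, so the F1 was vi CO BR / VI co br.
The two rarest classes, VI CO BR and vi co br, are the double crossovers. Comparing them with the parentals, only the vi allele has switched, so vi is the middle locus and the order is br – vi – co.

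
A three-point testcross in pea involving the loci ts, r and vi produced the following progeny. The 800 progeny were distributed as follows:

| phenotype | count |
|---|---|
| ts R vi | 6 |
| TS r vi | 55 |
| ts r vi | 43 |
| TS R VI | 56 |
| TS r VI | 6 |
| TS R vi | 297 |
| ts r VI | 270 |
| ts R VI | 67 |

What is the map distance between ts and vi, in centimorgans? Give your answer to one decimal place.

13.9 centimorgans

The two most frequent reciprocal classes, ts r VI and TS R vi, are the parental types, so the F1 was ts r VI / TS R vi.
The two rarest classes, TS r VI and ts R vi, are the double crossovers. Comparing them with the parentals, only the ts allele has switched, so ts is the middle locus and the order is r – ts – vi.
Crossovers in the ts–vi interval produce the single-crossover classes ts r vi and TS R VI (43 + 56 = 99) plus the double crossovers (12).
RF(ts–vi) = (99 + 12) / 800 = 111/800 = 0.1388 → 13.9 centimorgans.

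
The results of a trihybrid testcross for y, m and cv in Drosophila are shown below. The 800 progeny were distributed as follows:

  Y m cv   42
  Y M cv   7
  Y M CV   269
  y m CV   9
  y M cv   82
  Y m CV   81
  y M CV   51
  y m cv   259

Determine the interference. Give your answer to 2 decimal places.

The two most frequent reciprocal classes, Y M CV and y m cv, are the parental types, so the F1 was Y M CV / y m cv.
The two rarest classes, Y M cv and y m CV, are the double crossovers. Comparing them with the parentals, only the cv allele has switched, so cv is the middle locus and the order is y – cv – m.
y–cv: (93 + 16)/800 = 0.1363; cv–m: (163 + 16)/800 = 0.2238.
Expected DCO frequency = 0.1363 × 0.2238 ≈ 0.03050; observed = 16/800 ≈ 0.02000.
Coefficient of coincidence = 0.02000/0.03050 ≈ 0.66; interference = 1 − 0.66 = 0.34.

0.34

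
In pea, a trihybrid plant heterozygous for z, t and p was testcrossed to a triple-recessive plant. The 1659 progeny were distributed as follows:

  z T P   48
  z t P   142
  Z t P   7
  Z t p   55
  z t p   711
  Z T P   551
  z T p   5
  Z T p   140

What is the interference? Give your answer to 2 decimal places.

0.41

The two most frequent reciprocal classes, Z T P and z t p, are the parental types, so the F1 was Z T P / z t p.
The two rarest classes, Z t P and z T p, are the double crossovers. Comparing them with the parentals, only the t allele has switched, so t is the middle locus and the order is p – t – z.
p–t: (282 + 12)/1659 = 0.1772; t–z: (103 + 12)/1659 = 0.0693.
Expected DCO frequency = 0.1772 × 0.0693 ≈ 0.01228; observed = 12/1659 ≈ 0.00723.
Coefficient of coincidence = 0.00723/0.01228 ≈ 0.59; interference = 1 − 0.59 = 0.41.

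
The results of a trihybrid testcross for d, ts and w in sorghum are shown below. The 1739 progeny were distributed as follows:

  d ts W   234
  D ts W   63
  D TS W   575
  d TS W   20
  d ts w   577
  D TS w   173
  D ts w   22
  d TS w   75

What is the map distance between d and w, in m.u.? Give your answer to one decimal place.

The two most frequent reciprocal classes, D TS W and d ts w, are the parental types, so the F1 was D TS W / d ts w.
The two rarest classes, d TS W and D ts w, are the double crossovers. Comparing them with the parentals, only the d allele has switched, so d is the middle locus and the order is w – d – ts.
Crossovers in the w–d interval produce the single-crossover classes D TS w and d ts W (173 + 234 = 407) plus the double crossovers (42).
RF(w–d) = (407 + 42) / 1739 = 449/1739 = 0.2582 → 25.8 m.u.

25.8 m.u.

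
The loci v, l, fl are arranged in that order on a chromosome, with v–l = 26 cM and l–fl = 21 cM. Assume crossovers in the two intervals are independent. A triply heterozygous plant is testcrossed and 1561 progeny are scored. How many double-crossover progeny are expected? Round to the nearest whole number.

85

Map distances give recombination frequencies of 0.260 and 0.210 for the two intervals.
With no interference, expected double-crossover frequency = 0.260 × 0.210 = 0.05460.
Expected number = 0.05460 × 1561 = 85.23 ≈ 85.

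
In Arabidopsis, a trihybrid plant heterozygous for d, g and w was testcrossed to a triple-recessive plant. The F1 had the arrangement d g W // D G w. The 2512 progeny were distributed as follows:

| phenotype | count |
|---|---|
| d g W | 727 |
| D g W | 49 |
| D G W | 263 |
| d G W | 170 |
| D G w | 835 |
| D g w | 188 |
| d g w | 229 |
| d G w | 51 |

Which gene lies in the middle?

The two rarest classes, D g W and d G w, are the double crossovers. Comparing them with the parentals, only the d allele has switched, so d is the middle locus and the order is g – d – w.

d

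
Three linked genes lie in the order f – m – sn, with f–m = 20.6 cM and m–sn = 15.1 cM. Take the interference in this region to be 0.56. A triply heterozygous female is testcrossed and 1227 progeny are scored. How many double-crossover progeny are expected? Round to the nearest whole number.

Map distances give recombination frequencies of 0.206 and 0.151 for the two intervals.
With interference 0.56 (so coincidence = 0.44), expected double-crossover frequency = 0.206 × 0.151 × 0.44 = 0.01369.
Expected number = 0.01369 × 1227 = 16.79 ≈ 17.

17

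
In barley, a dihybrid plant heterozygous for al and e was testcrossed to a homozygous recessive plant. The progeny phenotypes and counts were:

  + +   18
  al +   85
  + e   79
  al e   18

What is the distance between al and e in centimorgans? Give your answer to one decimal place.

The two most frequent classes, + e (79) and al + (85), are the parental types, so the F1 was + e / al +.
The recombinant classes are + + and al e: 18 + 18 = 36.
Recombination frequency = 36/200 = 0.1800 ≈ 18.0%, i.e. 18.0 centimorgans.

18.0 centimorgans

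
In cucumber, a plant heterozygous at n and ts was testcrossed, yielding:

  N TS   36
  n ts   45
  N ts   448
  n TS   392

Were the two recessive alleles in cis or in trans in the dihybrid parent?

The two most frequent classes are N ts (448) and n TS (392); these are the parental (non-recombinant) types.
So the F1 carried N ts on one chromosome and n TS on the other — the recessive alleles are on opposite chromosomes (trans / repulsion).

trans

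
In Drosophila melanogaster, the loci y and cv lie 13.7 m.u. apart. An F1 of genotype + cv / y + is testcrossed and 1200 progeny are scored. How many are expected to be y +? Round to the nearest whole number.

A map distance of 13.7 m.u. corresponds to a recombination frequency of 0.137.
The F1 is + cv / y +, so y + is a parental gamete class with expected frequency (1 − r)/2 = 0.863/2 = 0.4315.
Expected number = 0.4315 × 1200 = 517.80 ≈ 518.

518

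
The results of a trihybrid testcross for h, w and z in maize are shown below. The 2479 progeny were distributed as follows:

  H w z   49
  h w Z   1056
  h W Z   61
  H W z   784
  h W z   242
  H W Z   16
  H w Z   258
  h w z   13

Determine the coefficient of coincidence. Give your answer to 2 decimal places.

The two most frequent reciprocal classes, h w Z and H W z, are the parental types, so the F1 was h w Z / H W z.
The two rarest classes, h w z and H W Z, are the double crossovers. Comparing them with the parentals, only the z allele has switched, so z is the middle locus and the order is w – z – h.
w–z: (110 + 29)/2479 = 0.0561; z–h: (500 + 29)/2479 = 0.2134.
Expected DCO frequency = 0.0561 × 0.2134 ≈ 0.01197; observed = 29/2479 ≈ 0.01170.
Coefficient of coincidence = 0.01170/0.01197 ≈ 0.98.

0.98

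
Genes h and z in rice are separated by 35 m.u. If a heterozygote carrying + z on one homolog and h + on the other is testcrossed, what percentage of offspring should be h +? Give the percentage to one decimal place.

A map distance of 35 m.u. corresponds to a recombination frequency of 0.350.
The F1 is + z / h +, so h + is a parental gamete class with expected frequency (1 − r)/2 = 0.650/2 = 0.3250.
That is 0.3250 = 32.5% of the progeny.

32.5%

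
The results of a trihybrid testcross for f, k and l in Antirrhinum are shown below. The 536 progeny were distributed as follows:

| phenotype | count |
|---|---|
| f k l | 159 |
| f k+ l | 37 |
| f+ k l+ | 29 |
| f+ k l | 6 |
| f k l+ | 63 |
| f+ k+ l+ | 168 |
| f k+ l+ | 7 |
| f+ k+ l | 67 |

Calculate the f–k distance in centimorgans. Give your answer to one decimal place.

14.7 centimorgans

The two most frequent reciprocal classes, f+ k+ l+ and f k l, are the parental types, so the F1 was f+ k+ l+ / f k l.
The two rarest classes, f k+ l+ and f+ k l, are the double crossovers. Comparing them with the parentals, only the f allele has switched, so f is the middle locus and the order is k – f – l.
Crossovers in the k–f interval produce the single-crossover classes f+ k l+ and f k+ l (29 + 37 = 66) plus the double crossovers (13).
RF(k–f) = (66 + 13) / 536 = 79/536 = 0.1474 → 14.7 centimorgans.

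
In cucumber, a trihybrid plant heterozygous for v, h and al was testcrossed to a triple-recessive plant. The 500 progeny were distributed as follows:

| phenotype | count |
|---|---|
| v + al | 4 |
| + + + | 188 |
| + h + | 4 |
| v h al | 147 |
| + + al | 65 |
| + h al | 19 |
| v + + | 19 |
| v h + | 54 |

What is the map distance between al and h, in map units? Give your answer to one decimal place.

The two most frequent reciprocal classes, + + + and v h al, are the parental types, so the F1 was + + + / v h al.
The two rarest classes, + h + and v + al, are the double crossovers. Comparing them with the parentals, only the h allele has switched, so h is the middle locus and the order is al – h – v.
Crossovers in the al–h interval produce the single-crossover classes + + al and v h + (65 + 54 = 119) plus the double crossovers (8).
RF(al–h) = (119 + 8) / 500 = 127/500 = 0.2540 → 25.4 map units.

25.4 map units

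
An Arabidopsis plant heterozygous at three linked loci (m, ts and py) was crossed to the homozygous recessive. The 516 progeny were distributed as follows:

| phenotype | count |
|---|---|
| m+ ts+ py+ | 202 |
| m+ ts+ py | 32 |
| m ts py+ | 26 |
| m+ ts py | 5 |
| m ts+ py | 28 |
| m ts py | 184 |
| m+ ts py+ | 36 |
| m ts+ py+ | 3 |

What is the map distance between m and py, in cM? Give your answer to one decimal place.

The two most frequent reciprocal classes, m+ ts+ py+ and m ts py, are the parental types, so the F1 was m+ ts+ py+ / m ts py.
The two rarest classes, m ts+ py+ and m+ ts py, are the double crossovers. Comparing them with the parentals, only the m allele has switched, so m is the middle locus and the order is ts – m – py.
Crossovers in the m–py interval produce the single-crossover classes m+ ts+ py and m ts py+ (32 + 26 = 58) plus the double crossovers (8).
RF(m–py) = (58 + 8) / 516 = 66/516 = 0.1279 → 12.8 cM.

12.8 cM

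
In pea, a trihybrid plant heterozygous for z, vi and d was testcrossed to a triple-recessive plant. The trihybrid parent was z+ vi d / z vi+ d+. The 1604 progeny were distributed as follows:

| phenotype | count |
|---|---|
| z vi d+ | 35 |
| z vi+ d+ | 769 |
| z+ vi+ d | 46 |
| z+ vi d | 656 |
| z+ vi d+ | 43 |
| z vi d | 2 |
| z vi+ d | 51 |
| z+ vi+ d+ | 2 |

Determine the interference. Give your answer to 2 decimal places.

0.23

The two rarest classes, z vi d and z+ vi+ d+, are the double crossovers. Comparing them with the parentals, only the z allele has switched, so z is the middle locus and the order is vi – z – d.
vi–z: (81 + 4)/1604 = 0.0530; z–d: (94 + 4)/1604 = 0.0611.
Expected DCO frequency = 0.0530 × 0.0611 ≈ 0.00324; observed = 4/1604 ≈ 0.00249.
Coefficient of coincidence = 0.00249/0.00324 ≈ 0.77; interference = 1 − 0.77 = 0.23.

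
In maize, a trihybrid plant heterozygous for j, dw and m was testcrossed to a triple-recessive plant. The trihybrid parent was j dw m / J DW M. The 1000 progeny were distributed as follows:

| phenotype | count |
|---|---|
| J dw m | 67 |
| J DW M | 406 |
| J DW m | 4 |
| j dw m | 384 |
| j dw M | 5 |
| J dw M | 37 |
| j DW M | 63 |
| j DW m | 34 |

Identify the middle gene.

The two rarest classes, j dw M and J DW m, are the double crossovers. Comparing them with the parentals, only the m allele has switched, so m is the middle locus and the order is dw – m – j.

m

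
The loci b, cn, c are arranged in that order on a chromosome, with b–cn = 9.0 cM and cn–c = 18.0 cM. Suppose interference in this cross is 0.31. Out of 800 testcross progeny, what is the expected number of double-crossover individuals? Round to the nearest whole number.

9

Map distances give recombination frequencies of 0.090 and 0.180 for the two intervals.
With interference 0.31 (so coincidence = 0.69), expected double-crossover frequency = 0.090 × 0.180 × 0.69 = 0.01118.
Expected number = 0.01118 × 800 = 8.94 ≈ 9.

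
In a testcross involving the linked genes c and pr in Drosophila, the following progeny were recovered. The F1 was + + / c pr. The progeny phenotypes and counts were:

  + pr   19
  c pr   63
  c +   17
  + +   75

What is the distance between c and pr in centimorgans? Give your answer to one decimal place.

The recombinant classes are + pr and c +: 19 + 17 = 36.
Recombination frequency = 36/174 = 0.2069 ≈ 20.7%, i.e. 20.7 centimorgans.

20.7 centimorgans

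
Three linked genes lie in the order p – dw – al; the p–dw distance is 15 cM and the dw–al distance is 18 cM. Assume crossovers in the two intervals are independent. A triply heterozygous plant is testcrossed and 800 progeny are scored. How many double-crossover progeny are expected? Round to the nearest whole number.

22

Map distances give recombination frequencies of 0.150 and 0.180 for the two intervals.
With no interference, expected double-crossover frequency = 0.150 × 0.180 = 0.02700.
Expected number = 0.02700 × 800 = 21.60 ≈ 22.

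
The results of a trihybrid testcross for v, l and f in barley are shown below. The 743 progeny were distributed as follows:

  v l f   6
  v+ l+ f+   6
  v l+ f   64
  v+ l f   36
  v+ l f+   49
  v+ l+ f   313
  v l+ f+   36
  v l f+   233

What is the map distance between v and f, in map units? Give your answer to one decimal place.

The two most frequent reciprocal classes, v+ l+ f and v l f+, are the parental types, so the F1 was v+ l+ f / v l f+.
The two rarest classes, v+ l+ f+ and v l f, are the double crossovers. Comparing them with the parentals, only the f allele has switched, so f is the middle locus and the order is l – f – v.
Crossovers in the f–v interval produce the single-crossover classes v l+ f and v+ l f+ (64 + 49 = 113) plus the double crossovers (12).
RF(f–v) = (113 + 12) / 743 = 125/743 = 0.1682 → 16.8 map units.

16.8 map units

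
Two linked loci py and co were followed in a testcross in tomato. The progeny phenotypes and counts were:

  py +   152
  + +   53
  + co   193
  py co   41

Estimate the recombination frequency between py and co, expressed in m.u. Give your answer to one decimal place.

21.4 m.u.

The two most frequent classes, + co (193) and py + (152), are the parental types, so the F1 was + co / py +.
The recombinant classes are + + and py co: 53 + 41 = 94.
Recombination frequency = 94/439 = 0.2141 ≈ 21.4%, i.e. 21.4 m.u.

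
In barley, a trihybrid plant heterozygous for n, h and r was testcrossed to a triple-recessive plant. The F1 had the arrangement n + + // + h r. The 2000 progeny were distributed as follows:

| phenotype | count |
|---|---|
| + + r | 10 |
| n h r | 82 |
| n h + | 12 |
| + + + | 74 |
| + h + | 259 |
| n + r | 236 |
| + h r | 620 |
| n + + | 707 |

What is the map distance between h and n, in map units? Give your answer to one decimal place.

8.9 map units

The two rarest classes, n h + and + + r, are the double crossovers. Comparing them with the parentals, only the h allele has switched, so h is the middle locus and the order is r – h – n.
Crossovers in the h–n interval produce the single-crossover classes + + + and n h r (74 + 82 = 156) plus the double crossovers (22).
RF(h–n) = (156 + 22) / 2000 = 178/2000 = 0.0890 → 8.9 map units.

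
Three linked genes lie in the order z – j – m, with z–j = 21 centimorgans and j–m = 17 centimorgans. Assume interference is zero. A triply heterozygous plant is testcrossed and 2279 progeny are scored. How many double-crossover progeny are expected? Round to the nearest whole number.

Map distances give recombination frequencies of 0.210 and 0.170 for the two intervals.
With no interference, expected double-crossover frequency = 0.210 × 0.170 = 0.03570.
Expected number = 0.03570 × 2279 = 81.36 ≈ 81.

81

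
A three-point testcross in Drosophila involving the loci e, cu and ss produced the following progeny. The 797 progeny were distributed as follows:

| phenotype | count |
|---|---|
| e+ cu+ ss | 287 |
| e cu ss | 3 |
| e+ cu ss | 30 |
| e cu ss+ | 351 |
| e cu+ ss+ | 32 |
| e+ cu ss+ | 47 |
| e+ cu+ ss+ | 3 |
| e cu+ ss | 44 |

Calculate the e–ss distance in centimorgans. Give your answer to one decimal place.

The two most frequent reciprocal classes, e+ cu+ ss and e cu ss+, are the parental types, so the F1 was e+ cu+ ss / e cu ss+.
The two rarest classes, e+ cu+ ss+ and e cu ss, are the double crossovers. Comparing them with the parentals, only the ss allele has switched, so ss is the middle locus and the order is e – ss – cu.
Crossovers in the e–ss interval produce the single-crossover classes e cu+ ss and e+ cu ss+ (44 + 47 = 91) plus the double crossovers (6).
RF(e–ss) = (91 + 6) / 797 = 97/797 = 0.1217 → 12.2 centimorgans.

12.2 centimorgans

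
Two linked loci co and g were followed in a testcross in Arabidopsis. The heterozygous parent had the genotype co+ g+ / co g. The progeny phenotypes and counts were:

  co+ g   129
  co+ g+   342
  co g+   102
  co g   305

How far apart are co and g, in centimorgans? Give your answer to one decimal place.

26.3 centimorgans

The recombinant classes are co+ g and co g+: 129 + 102 = 231.
Recombination frequency = 231/878 = 0.2631 ≈ 26.3%, i.e. 26.3 centimorgans.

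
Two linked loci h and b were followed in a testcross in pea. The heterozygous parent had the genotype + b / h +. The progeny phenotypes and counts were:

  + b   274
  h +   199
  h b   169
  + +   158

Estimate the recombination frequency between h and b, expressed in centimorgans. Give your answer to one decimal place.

The recombinant classes are + + and h b: 158 + 169 = 327.
Recombination frequency = 327/800 = 0.4088 ≈ 40.9%, i.e. 40.9 centimorgans.

40.9 centimorgans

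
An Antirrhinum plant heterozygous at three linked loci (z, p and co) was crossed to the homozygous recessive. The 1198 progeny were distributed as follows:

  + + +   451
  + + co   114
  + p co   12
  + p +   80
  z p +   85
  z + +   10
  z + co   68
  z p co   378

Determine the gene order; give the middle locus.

z

The two most frequent reciprocal classes, + + + and z p co, are the parental types, so the F1 was + + + / z p co.
The two rarest classes, z + + and + p co, are the double crossovers. Comparing them with the parentals, only the z allele has switched, so z is the middle locus and the order is co – z – p.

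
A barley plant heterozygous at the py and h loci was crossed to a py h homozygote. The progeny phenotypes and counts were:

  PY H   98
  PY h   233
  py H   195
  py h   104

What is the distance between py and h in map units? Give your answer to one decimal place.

32.1 map units

The two most frequent classes, PY h (233) and py H (195), are the parental types, so the F1 was PY h / py H.
The recombinant classes are PY H and py h: 98 + 104 = 202.
Recombination frequency = 202/630 = 0.3206 ≈ 32.1%, i.e. 32.1 map units.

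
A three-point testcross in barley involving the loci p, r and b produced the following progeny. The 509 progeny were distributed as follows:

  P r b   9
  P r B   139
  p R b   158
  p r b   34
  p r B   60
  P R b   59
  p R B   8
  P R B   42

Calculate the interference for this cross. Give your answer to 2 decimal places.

The two most frequent reciprocal classes, p R b and P r B, are the parental types, so the F1 was p R b / P r B.
The two rarest classes, p R B and P r b, are the double crossovers. Comparing them with the parentals, only the b allele has switched, so b is the middle locus and the order is p – b – r.
p–b: (119 + 17)/509 = 0.2672; b–r: (76 + 17)/509 = 0.1827.
Expected DCO frequency = 0.2672 × 0.1827 ≈ 0.04882; observed = 17/509 ≈ 0.03340.
Coefficient of coincidence = 0.03340/0.04882 ≈ 0.68; interference = 1 − 0.68 = 0.32.

0.32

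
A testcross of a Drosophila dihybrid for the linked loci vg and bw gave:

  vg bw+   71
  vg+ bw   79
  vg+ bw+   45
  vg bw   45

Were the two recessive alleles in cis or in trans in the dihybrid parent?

trans

The two most frequent classes are vg+ bw (79) and vg bw+ (71); these are the parental (non-recombinant) types.
So the F1 carried vg+ bw on one chromosome and vg bw+ on the other — the recessive alleles are on opposite chromosomes (trans / repulsion).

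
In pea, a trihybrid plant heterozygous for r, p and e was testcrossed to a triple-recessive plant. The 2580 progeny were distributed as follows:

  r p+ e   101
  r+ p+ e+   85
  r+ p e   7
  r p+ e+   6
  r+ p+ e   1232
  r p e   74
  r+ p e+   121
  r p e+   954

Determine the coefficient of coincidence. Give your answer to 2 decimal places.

0.83

The two most frequent reciprocal classes, r p e+ and r+ p+ e, are the parental types, so the F1 was r p e+ / r+ p+ e.
The two rarest classes, r p+ e+ and r+ p e, are the double crossovers. Comparing them with the parentals, only the p allele has switched, so p is the middle locus and the order is r – p – e.
r–p: (222 + 13)/2580 = 0.0911; p–e: (159 + 13)/2580 = 0.0667.
Expected DCO frequency = 0.0911 × 0.0667 ≈ 0.00608; observed = 13/2580 ≈ 0.00504.
Coefficient of coincidence = 0.00504/0.00608 ≈ 0.83.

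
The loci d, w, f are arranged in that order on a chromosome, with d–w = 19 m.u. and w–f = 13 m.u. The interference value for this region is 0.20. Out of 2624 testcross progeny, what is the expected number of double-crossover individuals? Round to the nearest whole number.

52

Map distances give recombination frequencies of 0.190 and 0.130 for the two intervals.
With interference 0.20 (so coincidence = 0.80), expected double-crossover frequency = 0.190 × 0.130 × 0.80 = 0.01976.
Expected number = 0.01976 × 2624 = 51.85 ≈ 52.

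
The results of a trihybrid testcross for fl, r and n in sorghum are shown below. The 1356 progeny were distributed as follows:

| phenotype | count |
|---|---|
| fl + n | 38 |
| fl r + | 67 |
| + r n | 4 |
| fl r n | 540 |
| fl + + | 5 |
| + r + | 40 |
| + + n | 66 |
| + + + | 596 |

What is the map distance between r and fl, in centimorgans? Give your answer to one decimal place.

6.4 centimorgans

The two most frequent reciprocal classes, fl r n and + + +, are the parental types, so the F1 was fl r n / + + +.
The two rarest classes, + r n and fl + +, are the double crossovers. Comparing them with the parentals, only the fl allele has switched, so fl is the middle locus and the order is r – fl – n.
Crossovers in the r–fl interval produce the single-crossover classes fl + n and + r + (38 + 40 = 78) plus the double crossovers (9).
RF(r–fl) = (78 + 9) / 1356 = 87/1356 = 0.0642 → 6.4 centimorgans.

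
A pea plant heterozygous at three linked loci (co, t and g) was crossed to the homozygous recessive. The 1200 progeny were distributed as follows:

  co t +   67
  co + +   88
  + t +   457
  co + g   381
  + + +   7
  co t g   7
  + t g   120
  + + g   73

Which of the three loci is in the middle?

t

The two most frequent reciprocal classes, + t + and co + g, are the parental types, so the F1 was + t + / co + g.
The two rarest classes, + + + and co t g, are the double crossovers. Comparing them with the parentals, only the t allele has switched, so t is the middle locus and the order is co – t – g.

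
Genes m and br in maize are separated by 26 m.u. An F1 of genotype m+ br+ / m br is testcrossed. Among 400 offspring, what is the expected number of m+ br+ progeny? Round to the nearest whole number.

148

A map distance of 26 m.u. corresponds to a recombination frequency of 0.260.
The F1 is m+ br+ / m br, so m+ br+ is a parental gamete class with expected frequency (1 − r)/2 = 0.740/2 = 0.3700.
Expected number = 0.3700 × 400 = 148.00 ≈ 148.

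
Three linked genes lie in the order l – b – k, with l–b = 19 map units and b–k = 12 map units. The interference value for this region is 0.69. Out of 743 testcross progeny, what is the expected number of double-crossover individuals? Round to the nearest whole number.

5

Map distances give recombination frequencies of 0.190 and 0.120 for the two intervals.
With interference 0.69 (so coincidence = 0.31), expected double-crossover frequency = 0.190 × 0.120 × 0.31 = 0.00707.
Expected number = 0.00707 × 743 = 5.25 ≈ 5.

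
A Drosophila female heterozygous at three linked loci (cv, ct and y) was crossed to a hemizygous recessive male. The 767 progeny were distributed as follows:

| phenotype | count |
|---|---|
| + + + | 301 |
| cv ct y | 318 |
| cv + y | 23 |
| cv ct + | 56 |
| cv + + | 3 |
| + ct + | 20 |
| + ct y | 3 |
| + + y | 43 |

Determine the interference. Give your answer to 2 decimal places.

The two most frequent reciprocal classes, cv ct y and + + +, are the parental types, so the F1 was cv ct y / + + +.
The two rarest classes, + ct y and cv + +, are the double crossovers. Comparing them with the parentals, only the cv allele has switched, so cv is the middle locus and the order is y – cv – ct.
y–cv: (99 + 6)/767 = 0.1369; cv–ct: (43 + 6)/767 = 0.0639.
Expected DCO frequency = 0.1369 × 0.0639 ≈ 0.00875; observed = 6/767 ≈ 0.00782.
Coefficient of coincidence = 0.00782/0.00875 ≈ 0.89; interference = 1 − 0.89 = 0.11.

0.11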